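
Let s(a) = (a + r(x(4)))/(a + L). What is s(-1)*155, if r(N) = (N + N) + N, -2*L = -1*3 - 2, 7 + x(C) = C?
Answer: -3100/3 ≈ -1033.3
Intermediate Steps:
x(C) = -7 + C
L = 5/2 (L = -(-1*3 - 2)/2 = -(-3 - 2)/2 = -1/2*(-5) = 5/2 ≈ 2.5000)
r(N) = 3*N (r(N) = 2*N + N = 3*N)
s(a) = (-9 + a)/(5/2 + a) (s(a) = (a + 3*(-7 + 4))/(a + 5/2) = (a + 3*(-3))/(5/2 + a) = (a - 9)/(5/2 + a) = (-9 + a)/(5/2 + a))
s(-1)*155 = (2*(-9 - 1)/(5 + 2*(-1)))*155 = (2*(-10)/(5 - 2))*155 = (2*(-10)/3)*155 = (2*(1/3)*(-10))*155 = -20/3*155 = -3100/3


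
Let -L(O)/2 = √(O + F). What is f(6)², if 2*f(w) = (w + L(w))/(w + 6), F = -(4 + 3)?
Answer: (3 - I)²/144 ≈ 0.055556 - 0.041667*I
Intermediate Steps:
F = -7 (F = -1*7 = -7)
L(O) = -2*√(-7 + O) (L(O) = -2*√(O - 7) = -2*√(-7 + O))
f(w) = (w - 2*√(-7 + w))/(2*(6 + w)) (f(w) = ((w - 2*√(-7 + w))/(w + 6))/2 = ((w - 2*√(-7 + w))/(6 + w))/2 = (w - 2*√(-7 + w))/(2*(6 + w)))
f(6)² = (((½)*6 - √(-7 + 6))/(6 + 6))² = ((3 - √(-1))/12)² = ((3 - I)/12)² = (¼ - I/12)²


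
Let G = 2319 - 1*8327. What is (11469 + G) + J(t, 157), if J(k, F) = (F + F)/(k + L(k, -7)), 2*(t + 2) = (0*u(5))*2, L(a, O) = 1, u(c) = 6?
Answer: 5147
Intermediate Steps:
G = -6008 (G = 2319 - 8327 = -6008)
t = -2 (t = -2 + ((0*6)*2)/2 = -2 + (0*2)/2 = -2 + (½)*0 = -2 + 0 = -2)
J(k, F) = 2*F/(1 + k) (J(k, F) = (F + F)/(k + 1) = (2*F)/(1 + k) = 2*F/(1 + k))
(11469 + G) + J(t, 157) = (11469 - 6008) + 2*157/(1 - 2) = 5461 + 2*157/(-1) = 5461 + 2*157*(-1) = 5461 - 314 = 5147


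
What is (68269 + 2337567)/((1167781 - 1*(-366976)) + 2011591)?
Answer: 601459/886587 ≈ 0.67840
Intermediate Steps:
(68269 + 2337567)/((1167781 - 1*(-366976)) + 2011591) = 2405836/((1167781 + 366976) + 2011591) = 2405836/(1534757 + 2011591) = 2405836/3546348 = 2405836*(1/3546348) = 601459/886587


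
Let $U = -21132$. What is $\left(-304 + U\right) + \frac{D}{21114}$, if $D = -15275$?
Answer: $- \frac{452614979}{21114} \approx -21437.0$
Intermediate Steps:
$\left(-304 + U\right) + \frac{D}{21114} = \left(-304 - 21132\right) - \frac{15275}{21114} = -21436 - \frac{15275}{21114} = - \frac{452614979}{21114}$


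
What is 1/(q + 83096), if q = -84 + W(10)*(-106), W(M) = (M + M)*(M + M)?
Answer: 1/40612 ≈ 2.4623e-5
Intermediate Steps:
W(M) = 4*M² (W(M) = (2*M)*(2*M) = 4*M²)
q = -42484 (q = -84 + (4*10²)*(-106) = -84 + (4*100)*(-106) = -84 + 400*(-106) = -84 - 42400 = -42484)
1/(q + 83096) = 1/(-42484 + 83096) = 1/40612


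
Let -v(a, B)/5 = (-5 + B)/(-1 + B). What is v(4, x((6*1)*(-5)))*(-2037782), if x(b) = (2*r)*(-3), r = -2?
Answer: 71322370/11 ≈ 6.4838e+6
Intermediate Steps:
x(b) = 12 (x(b) = (2*(-2))*(-3) = -4*(-3) = 12)
v(a, B) = -5*(-5 + B)/(-1 + B)
v(4, x((6*1)*(-5)))*(-2037782) = (5*(5 - 1*12)/(-1 + 12))*(-2037782) = (5*(5 - 12)/11)*(-2037782) = (5*(1/11)*(-7))*(-2037782) = -35/11*(-2037782) = 71322370/11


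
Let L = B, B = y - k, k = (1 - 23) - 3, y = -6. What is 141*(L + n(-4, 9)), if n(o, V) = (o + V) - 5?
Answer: 2679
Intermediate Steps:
k = -25 (k = -22 - 3 = -25)
B = 19 (B = -6 - 1*(-25) = -6 + 25 = 19)
L = 19
n(o, V) = -5 + V + o (n(o, V) = (V + o) - 5 = -5 + V + o)
141*(L + n(-4, 9)) = 141*(19 + (-5 + 9 - 4)) = 141*(19 + 0) = 141*19 = 2679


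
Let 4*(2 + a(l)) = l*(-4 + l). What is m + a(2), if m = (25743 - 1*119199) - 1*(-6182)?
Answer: -87277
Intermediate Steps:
m = -87274 (m = (25743 - 119199) + 6182 = -93456 + 6182 = -87274)
a(l) = -2 + l*(-4 + l)/4 (a(l) = -2 + (l*(-4 + l))/4 = -2 + l*(-4 + l)/4)
m + a(2) = -87274 + (-2 - 1*2 + (¼)*2²) = -87274 + (-2 - 2 + (¼)*4) = -87274 + (-2 - 2 + 1) = -87274 - 3 = -87277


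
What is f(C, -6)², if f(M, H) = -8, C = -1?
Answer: 64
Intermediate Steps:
f(C, -6)² = (-8)² = 64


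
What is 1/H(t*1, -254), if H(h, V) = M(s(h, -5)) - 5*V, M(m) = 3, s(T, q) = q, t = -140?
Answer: 1/1273 ≈ 0.00078555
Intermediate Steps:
H(h, V) = 3 - 5*V
1/H(t*1, -254) = 1/(3 - 5*(-254)) = 1/(3 + 1270) = 1/1273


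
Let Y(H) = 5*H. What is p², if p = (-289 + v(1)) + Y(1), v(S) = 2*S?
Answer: 79524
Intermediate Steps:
p = -282 (p = (-289 + 2*1) + 5*1 = (-289 + 2) + 5 = -287 + 5 = -282)
p² = (-282)² = 79524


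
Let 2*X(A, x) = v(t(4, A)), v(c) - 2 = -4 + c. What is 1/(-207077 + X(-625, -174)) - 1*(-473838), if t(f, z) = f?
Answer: 98120477687/207076 ≈ 4.7384e+5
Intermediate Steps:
v(c) = -2 + c (v(c) = 2 + (-4 + c) = -2 + c)
X(A, x) = 1 (X(A, x) = (-2 + 4)/2 = (1/2)*2 = 1)
1/(-207077 + X(-625, -174)) - 1*(-473838) = 1/(-207077 + 1) - 1*(-473838) = 1/(-207076) + 473838 = -1/207076 + 473838 = 98120477687/207076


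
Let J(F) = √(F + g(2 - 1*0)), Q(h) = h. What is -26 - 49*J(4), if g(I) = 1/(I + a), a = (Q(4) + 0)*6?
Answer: -26 - 49*√2730/26 ≈ -124.47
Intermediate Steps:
a = 24 (a = (4 + 0)*6 = 4*6 = 24)
g(I) = 1/(24 + I) (g(I) = 1/(I + 24) = 1/(24 + I))
J(F) = √(1/26 + F) (J(F) = √(F + 1/(24 + (2 - 1*0))) = √(F + 1/(24 + (2 + 0))) = √(F + 1/(24 + 2)) = √(F + 1/26) = √(1/26 + F))
-26 - 49*J(4) = -26 - 49*√(26 + 676*4)/26 = -26 - 49*√(26 + 2704)/26 = -26 - 49*√2730/26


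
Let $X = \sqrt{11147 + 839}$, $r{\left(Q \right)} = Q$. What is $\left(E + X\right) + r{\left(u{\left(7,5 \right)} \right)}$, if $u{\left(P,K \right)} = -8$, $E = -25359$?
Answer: $-25367 + \sqrt{11986} \approx -25258.0$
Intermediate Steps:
$X = \sqrt{11986} \approx 109.48$
$\left(E + X\right) + r{\left(u{\left(7,5 \right)} \right)} = \left(-25359 + \sqrt{11986}\right) - 8 = -25367 + \sqrt{11986}$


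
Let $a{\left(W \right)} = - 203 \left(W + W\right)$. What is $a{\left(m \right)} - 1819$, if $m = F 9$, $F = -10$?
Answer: $34721$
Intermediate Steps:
$m = -90$ ($m = \left(-10\right) 9 = -90$)
$a{\left(W \right)} = - 406 W$ ($a{\left(W \right)} = - 203 \cdot 2 W = - 406 W$)
$a{\left(m \right)} - 1819 = \left(-406\right) \left(-90\right) - 1819 = 36540 - 1819 = 34721$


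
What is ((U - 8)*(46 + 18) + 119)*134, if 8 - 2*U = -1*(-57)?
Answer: -262774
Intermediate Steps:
U = -49/2 (U = 4 - (-1)*(-57)/2 = 4 - ½*57 = 4 - 57/2 = -49/2 ≈ -24.500)
((U - 8)*(46 + 18) + 119)*134 = ((-49/2 - 8)*(46 + 18) + 119)*134 = (-65/2*64 + 119)*134 = (-2080 + 119)*134 = -1961*134 = -262774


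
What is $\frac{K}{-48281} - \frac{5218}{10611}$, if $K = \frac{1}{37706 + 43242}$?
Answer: $- \frac{20393250535195}{41470444867068} \approx -0.49175$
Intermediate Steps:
$K = \frac{1}{80948} \approx 1.2354 \cdot 10^{-5}$
$\frac{K}{-48281} - \frac{5218}{10611} = \frac{1}{80948 \left(-48281\right)} - \frac{5218}{10611} = \frac{1}{80948} \left(- \frac{1}{48281}\right) - \frac{5218}{10611} = - \frac{1}{3908250388} - \frac{5218}{10611} = - \frac{20393250535195}{41470444867068}$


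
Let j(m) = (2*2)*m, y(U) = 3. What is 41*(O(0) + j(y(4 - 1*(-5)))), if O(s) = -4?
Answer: 328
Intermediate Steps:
j(m) = 4*m
41*(O(0) + j(y(4 - 1*(-5)))) = 41*(-4 + 4*3) = 41*(-4 + 12) = 41*8 = 328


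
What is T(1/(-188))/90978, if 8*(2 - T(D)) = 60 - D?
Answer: -8273/136830912 ≈ -6.0461e-5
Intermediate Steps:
T(D) = -11/2 + D/8 (T(D) = 2 - (60 - D)/8 = 2 + (-15/2 + D/8) = -11/2 + D/8)
T(1/(-188))/90978 = (-11/2 + (⅛)/(-188))/90978 = (-11/2 + (⅛)*(-1/188))*(1/90978) = (-11/2 - 1/1504)*(1/90978) = -8273/1504*1/90978 = -8273/136830912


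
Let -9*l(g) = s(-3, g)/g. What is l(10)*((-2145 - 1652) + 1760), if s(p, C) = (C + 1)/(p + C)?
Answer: 1067/30 ≈ 35.567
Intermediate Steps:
s(p, C) = (1 + C)/(C + p)
l(g) = -(1 + g)/(9*g*(-3 + g)) (l(g) = -(1 + g)/(g - 3)/(9*g) = -(1 + g)/(-3 + g)/(9*g) = -(1 + g)/(9*g*(-3 + g)))
l(10)*((-2145 - 1652) + 1760) = ((⅑)*(-1 - 1*10)/(10*(-3 + 10)))*((-2145 - 1652) + 1760) = ((⅑)*(⅒)*(-1 - 10)/7)*(-3797 + 1760) = ((⅑)*(⅒)*(⅐)*(-11))*(-2037) = -11/630*(-2037) = 1067/30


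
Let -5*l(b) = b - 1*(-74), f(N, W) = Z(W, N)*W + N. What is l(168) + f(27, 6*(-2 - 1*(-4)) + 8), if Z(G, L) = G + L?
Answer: 4593/5 ≈ 918.60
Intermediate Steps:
f(N, W) = N + W*(N + W) (f(N, W) = (W + N)*W + N = (N + W)*W + N = W*(N + W) + N = N + W*(N + W))
l(b) = -74/5 - b/5 (l(b) = -(b - 1*(-74))/5 = -(b + 74)/5 = -(74 + b)/5 = -74/5 - b/5)
l(168) + f(27, 6*(-2 - 1*(-4)) + 8) = (-74/5 - ⅕*168) + (27 + (6*(-2 - 1*(-4)) + 8)*(27 + (6*(-2 - 1*(-4)) + 8))) = (-74/5 - 168/5) + (27 + (6*(-2 + 4) + 8)*(27 + (6*(-2 + 4) + 8))) = -242/5 + (27 + (6*2 + 8)*(27 + (6*2 + 8))) = -242/5 + (27 + (12 + 8)*(27 + (12 + 8))) = -242/5 + (27 + 20*(27 + 20)) = -242/5 + (27 + 20*47) = -242/5 + (27 + 940) = -242/5 + 967 = 4593/5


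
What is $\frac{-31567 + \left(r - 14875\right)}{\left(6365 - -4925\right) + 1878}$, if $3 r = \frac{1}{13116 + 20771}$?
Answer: $- \frac{4721340161}{1338672048} \approx -3.5269$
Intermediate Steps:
$r = \frac{1}{101661}$ ($r = \frac{1}{3 \left(13116 + 20771\right)} = \frac{1}{3 \cdot 33887} = \frac{1}{3} \cdot \frac{1}{33887} = \frac{1}{101661} \approx 9.8366 \cdot 10^{-6}$)
$\frac{-31567 + \left(r - 14875\right)}{\left(6365 - -4925\right) + 1878} = \frac{-31567 + \left(\frac{1}{101661} - 14875\right)}{\left(6365 - -4925\right) + 1878} = \frac{-31567 - \frac{1512207374}{101661}}{\left(6365 + 4925\right) + 1878} = - \frac{4721340161}{101661 \left(11290 + 1878\right)} = - \frac{4721340161}{101661 \cdot 13168} = \left(- \frac{4721340161}{101661}\right) \frac{1}{13168} = - \frac{4721340161}{1338672048}$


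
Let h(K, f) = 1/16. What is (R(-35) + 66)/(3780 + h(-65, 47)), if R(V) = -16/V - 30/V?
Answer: 1216/68285 ≈ 0.017808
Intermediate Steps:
h(K, f) = 1/16
R(V) = -46/V
(R(-35) + 66)/(3780 + h(-65, 47)) = (-46/(-35) + 66)/(3780 + 1/16) = (-46*(-1/35) + 66)/(60481/16) = (46/35 + 66)*(16/60481) = (2356/35)*(16/60481) = 1216/68285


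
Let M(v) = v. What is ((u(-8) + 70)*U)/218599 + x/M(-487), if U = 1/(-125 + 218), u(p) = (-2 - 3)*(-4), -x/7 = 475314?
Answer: 22546986838272/3300189103 ≈ 6832.0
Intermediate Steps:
x = -3327198 (x = -7*475314 = -3327198)
u(p) = 20 (u(p) = -5*(-4) = 20)
U = 1/93 ≈ 0.010753
((u(-8) + 70)*U)/218599 + x/M(-487) = ((20 + 70)*(1/93))/218599 - 3327198/(-487) = (90*(1/93))*(1/218599) - 3327198*(-1/487) = (30/31)*(1/218599) + 3327198/487 = 30/6776569 + 3327198/487 = 22546986838272/3300189103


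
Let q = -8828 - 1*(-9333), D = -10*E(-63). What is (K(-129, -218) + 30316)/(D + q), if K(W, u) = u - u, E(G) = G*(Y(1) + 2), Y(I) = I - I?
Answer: 30316/1765 ≈ 17.176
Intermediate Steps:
Y(I) = 0
E(G) = 2*G (E(G) = G*(0 + 2) = G*2 = 2*G)
D = 1260 (D = -20*(-63) = -10*(-126) = 1260)
K(W, u) = 0
q = 505 (q = -8828 + 9333 = 505)
(K(-129, -218) + 30316)/(D + q) = (0 + 30316)/(1260 + 505) = 30316/1765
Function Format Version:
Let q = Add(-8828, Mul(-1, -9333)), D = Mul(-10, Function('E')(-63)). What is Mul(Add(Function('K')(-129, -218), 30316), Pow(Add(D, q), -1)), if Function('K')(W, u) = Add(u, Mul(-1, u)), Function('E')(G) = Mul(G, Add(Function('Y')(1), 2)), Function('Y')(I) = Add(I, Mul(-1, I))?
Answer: Rational(30316, 1765) ≈ 17.176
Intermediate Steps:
Function('Y')(I) = 0
Function('E')(G) = Mul(2, G) (Function('E')(G) = Mul(G, Add(0, 2)) = Mul(G, 2) = Mul(2, G))
D = 1260 (D = Mul(-10, Mul(2, -63)) = Mul(-10, -126) = 1260)
Function('K')(W, u) = 0
q = 505 (q = Add(-8828, 9333) = 505)
Mul(Add(Function('K')(-129, -218), 30316), Pow(Add(D, q), -1)) = Mul(Add(0, 30316), Pow(Add(1260, 505), -1)) = Mul(30316, Pow(1765, -1)) = Mul(30316, Rational(1, 1765)) = Rational(30316, 1765)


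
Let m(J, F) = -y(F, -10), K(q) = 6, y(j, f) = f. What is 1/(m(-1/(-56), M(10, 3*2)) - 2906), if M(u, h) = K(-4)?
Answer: -1/2896 ≈ -0.00034530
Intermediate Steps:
M(u, h) = 6
m(J, F) = 10 (m(J, F) = -1*(-10) = 10)
1/(m(-1/(-56), M(10, 3*2)) - 2906) = 1/(10 - 2906) = 1/(-2896) = -1/2896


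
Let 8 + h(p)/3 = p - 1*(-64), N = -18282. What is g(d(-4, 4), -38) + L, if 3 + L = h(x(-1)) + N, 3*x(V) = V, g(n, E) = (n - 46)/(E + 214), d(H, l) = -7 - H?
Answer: -3188817/176 ≈ -18118.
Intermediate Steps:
g(n, E) = (-46 + n)/(214 + E)
x(V) = V/3
h(p) = 168 + 3*p (h(p) = -24 + 3*(p - 1*(-64)) = -24 + 3*(p + 64) = -24 + 3*(64 + p) = -24 + (192 + 3*p) = 168 + 3*p)
L = -18118 (L = -3 + ((168 + 3*((⅓)*(-1))) - 18282) = -3 + ((168 + 3*(-⅓)) - 18282) = -3 + ((168 - 1) - 18282) = -3 + (167 - 18282) = -3 - 18115 = -18118)
g(d(-4, 4), -38) + L = (-46 + (-7 - 1*(-4)))/(214 - 38) - 18118 = (-46 + (-7 + 4))/176 - 18118 = (-46 - 3)/176 - 18118 = (1/176)*(-49) - 18118 = -49/176 - 18118 = -3188817/176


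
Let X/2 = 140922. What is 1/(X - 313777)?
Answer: -1/31933 ≈ -3.1316e-5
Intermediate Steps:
X = 281844 (X = 2*140922 = 281844)
1/(X - 313777) = 1/(281844 - 313777) = 1/(-31933) = -1/31933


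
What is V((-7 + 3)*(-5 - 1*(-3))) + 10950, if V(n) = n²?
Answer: 11014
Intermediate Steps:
V((-7 + 3)*(-5 - 1*(-3))) + 10950 = ((-7 + 3)*(-5 - 1*(-3)))² + 10950 = (-4*(-5 + 3))² + 10950 = (-4*(-2))² + 10950 = 8² + 10950 = 64 + 10950 = 11014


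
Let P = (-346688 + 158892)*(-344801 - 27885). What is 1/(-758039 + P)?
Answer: 1/69988182017 ≈ 1.4288e-11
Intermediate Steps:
P = 69988940056 (P = -187796*(-372686) = 69988940056)
1/(-758039 + P) = 1/(-758039 + 69988940056) = 1/69988182017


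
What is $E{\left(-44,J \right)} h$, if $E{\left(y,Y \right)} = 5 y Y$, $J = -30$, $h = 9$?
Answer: $59400$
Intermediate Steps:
$E{\left(y,Y \right)} = 5 Y y$
$E{\left(-44,J \right)} h = 5 \left(-30\right) \left(-44\right) 9 = 6600 \cdot 9 = 59400$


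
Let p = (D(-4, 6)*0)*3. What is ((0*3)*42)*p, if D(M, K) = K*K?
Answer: 0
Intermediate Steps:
D(M, K) = K**2
p = 0 (p = (6**2*0)*3 = (36*0)*3 = 0*3 = 0)
((0*3)*42)*p = ((0*3)*42)*0 = (0*42)*0 = 0*0 = 0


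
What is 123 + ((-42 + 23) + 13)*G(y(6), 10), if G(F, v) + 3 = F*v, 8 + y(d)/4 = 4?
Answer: 1101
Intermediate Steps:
y(d) = -16 (y(d) = -32 + 4*4 = -32 + 16 = -16)
G(F, v) = -3 + F*v
123 + ((-42 + 23) + 13)*G(y(6), 10) = 123 + ((-42 + 23) + 13)*(-3 - 16*10) = 123 + (-19 + 13)*(-3 - 160) = 123 - 6*(-163) = 123 + 978 = 1101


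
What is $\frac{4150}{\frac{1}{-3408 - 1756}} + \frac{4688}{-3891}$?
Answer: $- \frac{83386469288}{3891} \approx -2.1431 \cdot 10^{7}$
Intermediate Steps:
$\frac{4150}{\frac{1}{-3408 - 1756}} + \frac{4688}{-3891} = \frac{4150}{\frac{1}{-5164}} + 4688 \left(- \frac{1}{3891}\right) = \frac{4150}{- \frac{1}{5164}} - \frac{4688}{3891} = 4150 \left(-5164\right) - \frac{4688}{3891} = -21430600 - \frac{4688}{3891} = - \frac{83386469288}{3891}$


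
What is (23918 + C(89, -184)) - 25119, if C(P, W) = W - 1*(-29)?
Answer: -1356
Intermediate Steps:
C(P, W) = 29 + W (C(P, W) = W + 29 = 29 + W)
(23918 + C(89, -184)) - 25119 = (23918 + (29 - 184)) - 25119 = (23918 - 155) - 25119 = 23763 - 25119 = -1356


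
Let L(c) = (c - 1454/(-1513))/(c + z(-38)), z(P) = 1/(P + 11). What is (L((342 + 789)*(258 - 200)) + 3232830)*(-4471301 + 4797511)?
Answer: 565201509857912304852/535948477 ≈ 1.0546e+12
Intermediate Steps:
z(P) = 1/(11 + P)
L(c) = (1454/1513 + c)/(-1/27 + c) (L(c) = (c - 1454/(-1513))/(c + 1/(11 - 38)) = (c - 1454*(-1/1513))/(c + 1/(-27)) = (c + 1454/1513)/(c - 1/27) = (1454/1513 + c)/(-1/27 + c))
(L((342 + 789)*(258 - 200)) + 3232830)*(-4471301 + 4797511) = (27*(1454 + 1513*((342 + 789)*(258 - 200)))/(1513*(-1 + 27*((342 + 789)*(258 - 200)))) + 3232830)*(-4471301 + 4797511) = (27*(1454 + 1513*(1131*58))/(1513*(-1 + 27*(1131*58))) + 3232830)*326210 = (27*(1454 + 1513*65598)/(1513*(-1 + 27*65598)) + 3232830)*326210 = (27*(1454 + 99249774)/(1513*(-1 + 1771146)) + 3232830)*326210 = ((27/1513)*99251228/1771145 + 3232830)*326210 = ((27/1513)*(1/1771145)*99251228 + 3232830)*326210 = (2679783156/2679742385 + 3232830)*326210 = (8663154254282706/2679742385)*326210 = 565201509857912304852/535948477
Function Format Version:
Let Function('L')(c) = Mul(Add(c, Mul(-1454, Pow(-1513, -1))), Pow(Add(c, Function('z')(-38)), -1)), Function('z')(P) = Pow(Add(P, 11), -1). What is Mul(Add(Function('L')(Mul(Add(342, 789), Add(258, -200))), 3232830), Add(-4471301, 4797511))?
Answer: Rational(565201509857912304852, 535948477) ≈ 1.0546e+12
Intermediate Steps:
Function('z')(P) = Pow(Add(11, P), -1)
Function('L')(c) = Mul(Pow(Add(Rational(-1, 27), c), -1), Add(Rational(1454, 1513), c)) (Function('L')(c) = Mul(Add(c, Mul(-1454, Pow(-1513, -1))), Pow(Add(c, Pow(Add(11, -38), -1)), -1)) = Mul(Add(c, Mul(-1454, Rational(-1, 1513))), Pow(Add(c, Pow(-27, -1)), -1)) = Mul(Add(c, Rational(1454, 1513)), Pow(Add(c, Rational(-1, 27)), -1)) = Mul(Add(Rational(1454, 1513), c), Pow(Add(Rational(-1, 27), c), -1)) = Mul(Pow(Add(Rational(-1, 27), c), -1), Add(Rational(1454, 1513), c)))
Mul(Add(Function('L')(Mul(Add(342, 789), Add(258, -200))), 3232830), Add(-4471301, 4797511)) = Mul(Add(Mul(Rational(27, 1513), Pow(Add(-1, Mul(27, Mul(Add(342, 789), Add(258, -200)))), -1), Add(1454, Mul(1513, Mul(Add(342, 789), Add(258, -200))))), 3232830), Add(-4471301, 4797511)) = Mul(Add(Mul(Rational(27, 1513), Pow(Add(-1, Mul(27, Mul(1131, 58))), -1), Add(1454, Mul(1513, Mul(1131, 58)))), 3232830), 326210) = Mul(Add(Mul(Rational(27, 1513), Pow(Add(-1, Mul(27, 65598)), -1), Add(1454, Mul(1513, 65598))), 3232830), 326210) = Mul(Add(Mul(Rational(27, 1513), Pow(Add(-1, 1771146), -1), Add(1454, 99249774)), 3232830), 326210) = Mul(Add(Mul(Rational(27, 1513), Pow(1771145, -1), 99251228), 3232830), 326210) = Mul(Add(Mul(Rational(27, 1513), Rational(1, 1771145), 99251228), 3232830), 326210) = Mul(Add(Rational(2679783156, 2679742385), 3232830), 326210) = Mul(Rational(8663154254282706, 2679742385), 326210) = Rational(565201509857912304852, 535948477)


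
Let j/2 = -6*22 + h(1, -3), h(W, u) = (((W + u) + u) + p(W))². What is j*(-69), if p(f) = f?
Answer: 16008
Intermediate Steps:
h(W, u) = (2*W + 2*u)² (h(W, u) = (((W + u) + u) + W)² = ((W + 2*u) + W)² = (2*W + 2*u)²)
j = -232 (j = 2*(-6*22 + 4*(1 - 3)²) = 2*(-132 + 4*(-2)²) = 2*(-132 + 4*4) = 2*(-132 + 16) = 2*(-116) = -232)
j*(-69) = -232*(-69) = 16008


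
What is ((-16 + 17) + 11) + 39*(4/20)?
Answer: 99/5 ≈ 19.800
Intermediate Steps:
((-16 + 17) + 11) + 39*(4/20) = (1 + 11) + 39*(4*(1/20)) = 12 + 39*(⅕) = 12 + 39/5 = 99/5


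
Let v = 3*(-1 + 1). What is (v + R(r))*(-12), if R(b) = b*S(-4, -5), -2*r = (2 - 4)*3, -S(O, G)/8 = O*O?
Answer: 4608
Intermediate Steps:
S(O, G) = -8*O² (S(O, G) = -8*O*O = -8*O²)
r = 3 (r = -(2 - 4)*3/2 = -(-1)*3 = -½*(-6) = 3)
v = 0 (v = 3*0 = 0)
R(b) = -128*b (R(b) = b*(-8*(-4)²) = b*(-8*16) = b*(-128) = -128*b)
(v + R(r))*(-12) = (0 - 128*3)*(-12) = (0 - 384)*(-12) = -384*(-12) = 4608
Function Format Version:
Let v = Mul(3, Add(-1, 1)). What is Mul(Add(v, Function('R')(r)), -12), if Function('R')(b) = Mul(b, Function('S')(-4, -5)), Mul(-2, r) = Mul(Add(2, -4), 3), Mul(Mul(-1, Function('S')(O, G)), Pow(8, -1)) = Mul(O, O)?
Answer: 4608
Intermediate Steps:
Function('S')(O, G) = Mul(-8, Pow(O, 2)) (Function('S')(O, G) = Mul(-8, Mul(O, O)) = Mul(-8, Pow(O, 2)))
r = 3 (r = Mul(Rational(-1, 2), Mul(Add(2, -4), 3)) = Mul(Rational(-1, 2), Mul(-2, 3)) = Mul(Rational(-1, 2), -6) = 3)
v = 0 (v = Mul(3, 0) = 0)
Function('R')(b) = Mul(-128, b) (Function('R')(b) = Mul(b, Mul(-8, Pow(-4, 2))) = Mul(b, Mul(-8, 16)) = Mul(b, -128) = Mul(-128, b))
Mul(Add(v, Function('R')(r)), -12) = Mul(Add(0, Mul(-128, 3)), -12) = Mul(Add(0, -384), -12) = Mul(-384, -12) = 4608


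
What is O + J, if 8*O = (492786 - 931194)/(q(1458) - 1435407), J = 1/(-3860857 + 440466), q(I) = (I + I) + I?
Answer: 62479805386/1631564131301 ≈ 0.038294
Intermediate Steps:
q(I) = 3*I (q(I) = 2*I + I = 3*I)
J = -1/3420391 (J = 1/(-3420391) = -1/3420391 ≈ -2.9236e-7)
O = 18267/477011 (O = ((492786 - 931194)/(3*1458 - 1435407))/8 = (-438408/(4374 - 1435407))/8 = (-438408/(-1431033))/8 = (-438408*(-1/1431033))/8 = (⅛)*(146136/477011) = 18267/477011 ≈ 0.038295)
O + J = 18267/477011 - 1/3420391 = 62479805386/1631564131301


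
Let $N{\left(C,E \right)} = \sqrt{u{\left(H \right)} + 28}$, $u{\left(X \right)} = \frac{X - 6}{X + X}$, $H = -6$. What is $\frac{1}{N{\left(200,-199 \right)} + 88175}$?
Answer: $\frac{88175}{7774830596} - \frac{\sqrt{29}}{7774830596} \approx 1.134 \cdot 10^{-5}$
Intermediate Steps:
$u{\left(X \right)} = \frac{-6 + X}{2 X}$
$N{\left(C,E \right)} = \sqrt{29}$ ($N{\left(C,E \right)} = \sqrt{\frac{-6 - 6}{2 \left(-6\right)} + 28} = \sqrt{\frac{1}{2} \left(- \frac{1}{6}\right) \left(-12\right) + 28} = \sqrt{1 + 28} = \sqrt{29}$)
$\frac{1}{N{\left(200,-199 \right)} + 88175} = \frac{1}{\sqrt{29} + 88175} = \frac{1}{88175 + \sqrt{29}}$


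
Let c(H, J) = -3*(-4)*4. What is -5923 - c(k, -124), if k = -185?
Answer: -5971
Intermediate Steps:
c(H, J) = 48 (c(H, J) = 12*4 = 48)
-5923 - c(k, -124) = -5923 - 1*48 = -5923 - 48 = -5971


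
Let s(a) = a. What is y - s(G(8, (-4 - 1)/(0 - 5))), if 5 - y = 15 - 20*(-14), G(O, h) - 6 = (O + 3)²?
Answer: -417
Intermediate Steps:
G(O, h) = 6 + (3 + O)² (G(O, h) = 6 + (O + 3)² = 6 + (3 + O)²)
y = -290 (y = 5 - (15 - 20*(-14)) = 5 - (15 + 280) = 5 - 1*295 = 5 - 295 = -290)
y - s(G(8, (-4 - 1)/(0 - 5))) = -290 - (6 + (3 + 8)²) = -290 - (6 + 11²) = -290 - (6 + 121) = -290 - 1*127 = -290 - 127 = -417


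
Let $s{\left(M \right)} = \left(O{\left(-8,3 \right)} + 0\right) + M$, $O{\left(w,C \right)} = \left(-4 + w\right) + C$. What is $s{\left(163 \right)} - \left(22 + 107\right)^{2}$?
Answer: $-16487$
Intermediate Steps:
$O{\left(w,C \right)} = -4 + C + w$
$s{\left(M \right)} = -9 + M$ ($s{\left(M \right)} = \left(\left(-4 + 3 - 8\right) + 0\right) + M = \left(-9 + 0\right) + M = -9 + M$)
$s{\left(163 \right)} - \left(22 + 107\right)^{2} = \left(-9 + 163\right) - \left(22 + 107\right)^{2} = 154 - 129^{2} = 154 - 16641 = -16487$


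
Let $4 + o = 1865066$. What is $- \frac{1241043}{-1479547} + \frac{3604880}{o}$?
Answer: $\frac{3824105764513}{1379723443457} \approx 2.7716$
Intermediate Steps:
$o = 1865062$ ($o = -4 + 1865066 = 1865062$)
$- \frac{1241043}{-1479547} + \frac{3604880}{o} = - \frac{1241043}{-1479547} + \frac{3604880}{1865062} = \left(-1241043\right) \left(- \frac{1}{1479547}\right) + 3604880 \cdot \frac{1}{1865062} = \frac{1241043}{1479547} + \frac{1802440}{932531} = \frac{3824105764513}{1379723443457}$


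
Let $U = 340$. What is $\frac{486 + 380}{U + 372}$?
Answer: $\frac{433}{356} \approx 1.2163$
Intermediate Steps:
$\frac{486 + 380}{U + 372} = \frac{486 + 380}{340 + 372} = \frac{866}{712} = 866 \cdot \frac{1}{712} = \frac{433}{356}$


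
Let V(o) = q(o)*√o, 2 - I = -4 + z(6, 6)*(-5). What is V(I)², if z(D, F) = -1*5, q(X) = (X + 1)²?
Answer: -1994544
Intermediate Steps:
q(X) = (1 + X)²
z(D, F) = -5
I = -19 (I = 2 - (-4 - 5*(-5)) = 2 - (-4 + 25) = 2 - 1*21 = 2 - 21 = -19)
V(o) = √o*(1 + o)² (V(o) = (1 + o)²*√o = √o*(1 + o)²)
V(I)² = (√(-19)*(1 - 19)²)² = ((I*√19)*(-18)²)² = ((I*√19)*324)² = (324*I*√19)² = -1994544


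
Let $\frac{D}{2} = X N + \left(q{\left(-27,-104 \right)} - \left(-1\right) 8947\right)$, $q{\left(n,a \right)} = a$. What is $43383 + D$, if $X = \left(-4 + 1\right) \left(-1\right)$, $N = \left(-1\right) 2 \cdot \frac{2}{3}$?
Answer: $61061$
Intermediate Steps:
$N = - \frac{4}{3}$ ($N = - 2 \cdot 2 \cdot \frac{1}{3} = \left(-2\right) \frac{2}{3} = - \frac{4}{3} \approx -1.3333$)
$X = 3$ ($X = \left(-3\right) \left(-1\right) = 3$)
$D = 17678$ ($D = 2 \left(3 \left(- \frac{4}{3}\right) - \left(104 - 8947\right)\right) = 2 \left(-4 - -8843\right) = 2 \left(-4 + \left(-104 + 8947\right)\right) = 2 \left(-4 + 8843\right) = 2 \cdot 8839 = 17678$)
$43383 + D = 43383 + 17678 = 61061$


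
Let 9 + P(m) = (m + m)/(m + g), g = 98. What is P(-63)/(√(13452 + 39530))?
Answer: -63*√52982/264910 ≈ -0.054740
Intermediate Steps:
P(m) = -9 + 2*m/(98 + m) (P(m) = -9 + (m + m)/(m + 98) = -9 + (2*m)/(98 + m) = -9 + 2*m/(98 + m))
P(-63)/(√(13452 + 39530)) = (7*(-126 - 1*(-63))/(98 - 63))/(√(13452 + 39530)) = (7*(-126 + 63)/35)/(√52982) = (7*(1/35)*(-63))*(√52982/52982) = -63*√52982/264910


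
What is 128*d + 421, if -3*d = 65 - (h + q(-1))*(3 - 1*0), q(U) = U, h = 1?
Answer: -7057/3 ≈ -2352.3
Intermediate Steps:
d = -65/3 (d = -(65 - (1 - 1)*(3 - 1*0))/3 = -(65 - 0*(3 + 0))/3 = -(65 - 0*3)/3 = -(65 - 1*0)/3 = -(65 + 0)/3 = -⅓*65 = -65/3 ≈ -21.667)
128*d + 421 = 128*(-65/3) + 421 = -8320/3 + 421 = -7057/3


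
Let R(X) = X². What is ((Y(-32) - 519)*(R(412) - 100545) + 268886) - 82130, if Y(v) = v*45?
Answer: -135374085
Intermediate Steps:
Y(v) = 45*v
((Y(-32) - 519)*(R(412) - 100545) + 268886) - 82130 = ((45*(-32) - 519)*(412² - 100545) + 268886) - 82130 = ((-1440 - 519)*(169744 - 100545) + 268886) - 82130 = (-1959*69199 + 268886) - 82130 = (-135560841 + 268886) - 82130 = -135291955 - 82130 = -135374085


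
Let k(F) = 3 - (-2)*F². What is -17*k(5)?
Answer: -901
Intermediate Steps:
k(F) = 3 + 2*F²
-17*k(5) = -17*(3 + 2*5²) = -17*(3 + 2*25) = -17*(3 + 50) = -17*53 = -901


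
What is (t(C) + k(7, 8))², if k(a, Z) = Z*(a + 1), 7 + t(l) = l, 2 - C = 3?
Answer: 3136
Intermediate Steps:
C = -1 (C = 2 - 1*3 = 2 - 3 = -1)
t(l) = -7 + l
k(a, Z) = Z*(1 + a)
(t(C) + k(7, 8))² = ((-7 - 1) + 8*(1 + 7))² = (-8 + 8*8)² = (-8 + 64)² = 56² = 3136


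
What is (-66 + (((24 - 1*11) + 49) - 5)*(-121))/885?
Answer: -2321/295 ≈ -7.8678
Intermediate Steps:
(-66 + (((24 - 1*11) + 49) - 5)*(-121))/885 = (-66 + (((24 - 11) + 49) - 5)*(-121))*(1/885) = (-66 + ((13 + 49) - 5)*(-121))*(1/885) = (-66 + (62 - 5)*(-121))*(1/885) = (-66 + 57*(-121))*(1/885) = (-66 - 6897)*(1/885) = -6963*1/885 = -2321/295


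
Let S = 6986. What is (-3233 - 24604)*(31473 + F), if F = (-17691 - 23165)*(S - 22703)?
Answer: -17875953368325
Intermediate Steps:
F = 642133752 (F = (-17691 - 23165)*(6986 - 22703) = -40856*(-15717) = 642133752)
(-3233 - 24604)*(31473 + F) = (-3233 - 24604)*(31473 + 642133752) = -27837*642165225 = -17875953368325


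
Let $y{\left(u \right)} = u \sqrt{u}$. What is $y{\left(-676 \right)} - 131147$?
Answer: $-131147 - 17576 i \approx -1.3115 \cdot 10^{5} - 17576.0 i$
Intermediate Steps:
$y{\left(u \right)} = u^{\frac{3}{2}}$
$y{\left(-676 \right)} - 131147 = \left(-676\right)^{\frac{3}{2}} - 131147 = - 17576 i - 131147 = -131147 - 17576 i$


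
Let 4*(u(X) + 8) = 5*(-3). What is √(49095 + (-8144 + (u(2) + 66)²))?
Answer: √702305/4 ≈ 209.51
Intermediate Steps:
u(X) = -47/4 (u(X) = -8 + (5*(-3))/4 = -8 + (¼)*(-15) = -8 - 15/4 = -47/4)
√(49095 + (-8144 + (u(2) + 66)²)) = √(49095 + (-8144 + (-47/4 + 66)²)) = √(49095 + (-8144 + (217/4)²)) = √(49095 + (-8144 + 47089/16)) = √(49095 - 83215/16) = √(702305/16) = √702305/4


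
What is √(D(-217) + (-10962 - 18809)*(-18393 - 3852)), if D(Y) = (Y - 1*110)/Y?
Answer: √31184967910614/217 ≈ 25734.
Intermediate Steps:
D(Y) = (-110 + Y)/Y (D(Y) = (Y - 110)/Y = (-110 + Y)/Y)
√(D(-217) + (-10962 - 18809)*(-18393 - 3852)) = √((-110 - 217)/(-217) + (-10962 - 18809)*(-18393 - 3852)) = √(-1/217*(-327) - 29771*(-22245)) = √(327/217 + 662255895) = √(143709529542/217) = √31184967910614/217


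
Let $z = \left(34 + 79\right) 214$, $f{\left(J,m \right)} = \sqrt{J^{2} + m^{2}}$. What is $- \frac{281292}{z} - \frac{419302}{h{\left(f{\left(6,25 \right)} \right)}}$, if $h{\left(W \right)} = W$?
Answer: $- \frac{140646}{12091} - \frac{419302 \sqrt{661}}{661} \approx -16321.0$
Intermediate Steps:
$z = 24182$ ($z = 113 \cdot 214 = 24182$)
$- \frac{281292}{z} - \frac{419302}{h{\left(f{\left(6,25 \right)} \right)}} = - \frac{281292}{24182} - \frac{419302}{\sqrt{6^{2} + 25^{2}}} = \left(-281292\right) \frac{1}{24182} - \frac{419302}{\sqrt{36 + 625}} = - \frac{140646}{12091} - \frac{419302}{\sqrt{661}} = - \frac{140646}{12091} - 419302 \frac{\sqrt{661}}{661} = - \frac{140646}{12091} - \frac{419302 \sqrt{661}}{661}$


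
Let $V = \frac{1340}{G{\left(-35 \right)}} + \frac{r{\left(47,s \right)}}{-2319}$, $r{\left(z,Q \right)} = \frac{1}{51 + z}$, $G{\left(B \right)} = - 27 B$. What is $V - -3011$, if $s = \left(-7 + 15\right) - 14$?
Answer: $\frac{6161473225}{2045358} \approx 3012.4$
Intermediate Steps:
$s = -6$ ($s = 8 - 14 = -6$)
$V = \frac{2900287}{2045358}$ ($V = \frac{1340}{\left(-27\right) \left(-35\right)} + \frac{1}{\left(51 + 47\right) \left(-2319\right)} = \frac{1340}{945} + \frac{1}{98} \left(- \frac{1}{2319}\right) = 1340 \cdot \frac{1}{945} + \frac{1}{98} \left(- \frac{1}{2319}\right) = \frac{268}{189} - \frac{1}{227262} = \frac{2900287}{2045358} \approx 1.418$)
$V - -3011 = \frac{2900287}{2045358} - -3011 = \frac{2900287}{2045358} + 3011 = \frac{6161473225}{2045358}$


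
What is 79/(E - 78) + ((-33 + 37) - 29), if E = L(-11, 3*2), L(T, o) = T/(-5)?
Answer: -9870/379 ≈ -26.042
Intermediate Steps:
L(T, o) = -T/5 (L(T, o) = T*(-⅕) = -T/5)
E = 11/5 (E = -⅕*(-11) = 11/5 ≈ 2.2000)
79/(E - 78) + ((-33 + 37) - 29) = 79/(11/5 - 78) + ((-33 + 37) - 29) = 79/(-379/5) + (4 - 29) = -5/379*79 - 25 = -395/379 - 25 = -9870/379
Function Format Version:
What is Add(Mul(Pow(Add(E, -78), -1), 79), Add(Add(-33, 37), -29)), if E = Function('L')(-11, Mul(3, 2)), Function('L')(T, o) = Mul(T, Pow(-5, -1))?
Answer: Rational(-9870, 379) ≈ -26.042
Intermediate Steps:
Function('L')(T, o) = Mul(Rational(-1, 5), T) (Function('L')(T, o) = Mul(T, Rational(-1, 5)) = Mul(Rational(-1, 5), T))
E = Rational(11, 5) (E = Mul(Rational(-1, 5), -11) = Rational(11, 5) ≈ 2.2000)
Add(Mul(Pow(Add(E, -78), -1), 79), Add(Add(-33, 37), -29)) = Add(Mul(Pow(Add(Rational(11, 5), -78), -1), 79), Add(Add(-33, 37), -29)) = Add(Mul(Pow(Rational(-379, 5), -1), 79), Add(4, -29)) = Add(Mul(Rational(-5, 379), 79), -25) = Add(Rational(-395, 379), -25) = Rational(-9870, 379)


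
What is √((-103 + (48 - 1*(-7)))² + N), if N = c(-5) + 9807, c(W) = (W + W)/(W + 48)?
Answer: √22392809/43 ≈ 110.05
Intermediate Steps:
c(W) = 2*W/(48 + W) (c(W) = (2*W)/(48 + W) = 2*W/(48 + W))
N = 421691/43 (N = 2*(-5)/(48 - 5) + 9807 = 2*(-5)/43 + 9807 = 2*(-5)*(1/43) + 9807 = -10/43 + 9807 = 421691/43 ≈ 9806.8)
√((-103 + (48 - 1*(-7)))² + N) = √((-103 + (48 - 1*(-7)))² + 421691/43) = √((-103 + (48 + 7))² + 421691/43) = √((-103 + 55)² + 421691/43) = √((-48)² + 421691/43) = √(2304 + 421691/43) = √(520763/43) = √22392809/43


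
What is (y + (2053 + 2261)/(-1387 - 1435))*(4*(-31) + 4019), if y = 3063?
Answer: 16825371720/1411 ≈ 1.1924e+7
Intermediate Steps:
(y + (2053 + 2261)/(-1387 - 1435))*(4*(-31) + 4019) = (3063 + (2053 + 2261)/(-1387 - 1435))*(4*(-31) + 4019) = (3063 + 4314/(-2822))*(-124 + 4019) = (3063 + 4314*(-1/2822))*3895 = (3063 - 2157/1411)*3895 = (4319736/1411)*3895 = 16825371720/1411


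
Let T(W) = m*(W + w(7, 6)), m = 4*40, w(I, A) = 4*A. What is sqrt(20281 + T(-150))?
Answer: 11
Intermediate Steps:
m = 160
T(W) = 3840 + 160*W (T(W) = 160*(W + 4*6) = 160*(W + 24) = 160*(24 + W) = 3840 + 160*W)
sqrt(20281 + T(-150)) = sqrt(20281 + (3840 + 160*(-150))) = sqrt(20281 + (3840 - 24000)) = sqrt(20281 - 20160) = sqrt(121) = 11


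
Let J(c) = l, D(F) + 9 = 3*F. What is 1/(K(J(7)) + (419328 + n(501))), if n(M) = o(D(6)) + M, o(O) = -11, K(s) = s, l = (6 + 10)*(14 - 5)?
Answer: 1/419962 ≈ 2.3812e-6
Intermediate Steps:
l = 144 (l = 16*9 = 144)
D(F) = -9 + 3*F
J(c) = 144
n(M) = -11 + M
1/(K(J(7)) + (419328 + n(501))) = 1/(144 + (419328 + (-11 + 501))) = 1/(144 + (419328 + 490)) = 1/(144 + 419818) = 1/419962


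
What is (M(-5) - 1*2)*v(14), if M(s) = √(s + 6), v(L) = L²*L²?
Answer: -38416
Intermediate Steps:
v(L) = L⁴
M(s) = √(6 + s)
(M(-5) - 1*2)*v(14) = (√(6 - 5) - 1*2)*14⁴ = (√1 - 2)*38416 = (1 - 2)*38416 = -1*38416 = -38416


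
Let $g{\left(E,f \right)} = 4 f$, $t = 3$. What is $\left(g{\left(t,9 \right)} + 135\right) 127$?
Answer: $21717$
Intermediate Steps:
$\left(g{\left(t,9 \right)} + 135\right) 127 = \left(4 \cdot 9 + 135\right) 127 = \left(36 + 135\right) 127 = 171 \cdot 127 = 21717$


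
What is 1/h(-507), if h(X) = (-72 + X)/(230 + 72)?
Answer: -302/579 ≈ -0.52159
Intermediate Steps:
h(X) = -36/151 + X/302 (h(X) = (-72 + X)/302 = (-72 + X)*(1/302) = -36/151 + X/302)
1/h(-507) = 1/(-36/151 + (1/302)*(-507)) = 1/(-36/151 - 507/302) = 1/(-579/302) = -302/579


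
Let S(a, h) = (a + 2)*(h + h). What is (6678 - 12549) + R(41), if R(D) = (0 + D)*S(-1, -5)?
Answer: -6281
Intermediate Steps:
S(a, h) = 2*h*(2 + a) (S(a, h) = (2 + a)*(2*h) = 2*h*(2 + a))
R(D) = -10*D (R(D) = (0 + D)*(2*(-5)*(2 - 1)) = D*(2*(-5)*1) = D*(-10) = -10*D)
(6678 - 12549) + R(41) = (6678 - 12549) - 10*41 = -5871 - 410 = -6281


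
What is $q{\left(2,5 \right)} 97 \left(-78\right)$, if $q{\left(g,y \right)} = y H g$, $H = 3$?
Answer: $-226980$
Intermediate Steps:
$q{\left(g,y \right)} = 3 g y$ ($q{\left(g,y \right)} = y 3 g = 3 y g = 3 g y$)
$q{\left(2,5 \right)} 97 \left(-78\right) = 3 \cdot 2 \cdot 5 \cdot 97 \left(-78\right) = 30 \cdot 97 \left(-78\right) = 2910 \left(-78\right) = -226980$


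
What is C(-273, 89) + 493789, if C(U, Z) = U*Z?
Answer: 469492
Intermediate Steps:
C(-273, 89) + 493789 = -273*89 + 493789 = -24297 + 493789 = 469492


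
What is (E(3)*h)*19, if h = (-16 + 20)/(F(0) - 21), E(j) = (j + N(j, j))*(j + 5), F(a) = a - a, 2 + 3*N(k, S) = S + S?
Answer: -7904/63 ≈ -125.46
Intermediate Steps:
N(k, S) = -⅔ + 2*S/3 (N(k, S) = -⅔ + (S + S)/3 = -⅔ + (2*S)/3 = -⅔ + 2*S/3)
F(a) = 0
E(j) = (5 + j)*(-⅔ + 5*j/3) (E(j) = (j + (-⅔ + 2*j/3))*(j + 5) = (-⅔ + 5*j/3)*(5 + j) = (5 + j)*(-⅔ + 5*j/3))
h = -4/21 (h = (-16 + 20)/(0 - 21) = 4/(-21) = 4*(-1/21) = -4/21 ≈ -0.19048)
(E(3)*h)*19 = ((-10/3 + (5/3)*3² + (23/3)*3)*(-4/21))*19 = ((-10/3 + (5/3)*9 + 23)*(-4/21))*19 = ((-10/3 + 15 + 23)*(-4/21))*19 = ((104/3)*(-4/21))*19 = -416/63*19 = -7904/63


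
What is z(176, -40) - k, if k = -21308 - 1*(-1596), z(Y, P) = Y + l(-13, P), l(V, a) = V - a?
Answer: 19915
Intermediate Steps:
z(Y, P) = -13 + Y - P (z(Y, P) = Y + (-13 - P) = -13 + Y - P)
k = -19712 (k = -21308 + 1596 = -19712)
z(176, -40) - k = (-13 + 176 - 1*(-40)) - 1*(-19712) = (-13 + 176 + 40) + 19712 = 203 + 19712 = 19915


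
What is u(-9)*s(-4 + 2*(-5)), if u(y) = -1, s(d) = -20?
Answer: 20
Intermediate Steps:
u(-9)*s(-4 + 2*(-5)) = -1*(-20) = 20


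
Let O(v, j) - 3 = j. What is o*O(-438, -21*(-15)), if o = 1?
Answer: 318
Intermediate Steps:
O(v, j) = 3 + j
o*O(-438, -21*(-15)) = 1*(3 - 21*(-15)) = 1*(3 + 315) = 1*318 = 318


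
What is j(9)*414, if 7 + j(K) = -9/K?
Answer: -3312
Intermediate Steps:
j(K) = -7 - 9/K
j(9)*414 = (-7 - 9/9)*414 = (-7 - 9*⅑)*414 = (-7 - 1)*414 = -8*414 = -3312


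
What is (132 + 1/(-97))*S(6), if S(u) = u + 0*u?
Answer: 76818/97 ≈ 791.94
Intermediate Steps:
S(u) = u (S(u) = u + 0 = u)
(132 + 1/(-97))*S(6) = (132 + 1/(-97))*6 = (132 - 1/97)*6 = (12803/97)*6 = 76818/97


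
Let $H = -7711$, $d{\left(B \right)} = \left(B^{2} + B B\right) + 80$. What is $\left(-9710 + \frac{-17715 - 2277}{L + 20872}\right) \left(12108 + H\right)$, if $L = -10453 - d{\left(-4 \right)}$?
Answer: $- \frac{440143929914}{10307} \approx -4.2703 \cdot 10^{7}$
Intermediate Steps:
$d{\left(B \right)} = 80 + 2 B^{2}$ ($d{\left(B \right)} = \left(B^{2} + B^{2}\right) + 80 = 2 B^{2} + 80 = 80 + 2 B^{2}$)
$L = -10565$ ($L = -10453 - \left(80 + 2 \left(-4\right)^{2}\right) = -10453 - \left(80 + 2 \cdot 16\right) = -10453 - \left(80 + 32\right) = -10453 - 112 = -10565$)
$\left(-9710 + \frac{-17715 - 2277}{L + 20872}\right) \left(12108 + H\right) = \left(-9710 + \frac{-17715 - 2277}{-10565 + 20872}\right) \left(12108 - 7711\right) = \left(-9710 - \frac{19992}{10307}\right) 4397 = \left(- \frac{100100962}{10307}\right) 4397 = - \frac{440143929914}{10307}$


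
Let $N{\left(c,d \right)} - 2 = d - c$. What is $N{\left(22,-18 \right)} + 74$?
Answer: $36$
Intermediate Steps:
$N{\left(c,d \right)} = 2 + d - c$ ($N{\left(c,d \right)} = 2 - \left(c - d\right) = 2 + d - c$)
$N{\left(22,-18 \right)} + 74 = \left(2 - 18 - 22\right) + 74 = -38 + 74 = 36$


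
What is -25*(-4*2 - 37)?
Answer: 1125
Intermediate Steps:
-25*(-4*2 - 37) = -25*(-8 - 37) = -25*(-45) = 1125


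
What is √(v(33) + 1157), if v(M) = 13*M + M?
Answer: √1619 ≈ 40.237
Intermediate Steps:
v(M) = 14*M
√(v(33) + 1157) = √(14*33 + 1157) = √(462 + 1157) = √1619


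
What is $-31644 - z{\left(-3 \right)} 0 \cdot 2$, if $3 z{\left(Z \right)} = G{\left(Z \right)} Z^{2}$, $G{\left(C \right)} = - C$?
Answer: $-31644$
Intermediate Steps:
$z{\left(Z \right)} = - \frac{Z^{3}}{3}$ ($z{\left(Z \right)} = \frac{- Z Z^{2}}{3} = \frac{\left(-1\right) Z^{3}}{3} = - \frac{Z^{3}}{3}$)
$-31644 - z{\left(-3 \right)} 0 \cdot 2 = -31644 - - \frac{\left(-3\right)^{3}}{3} \cdot 0 \cdot 2 = -31644 - \left(- \frac{1}{3}\right) \left(-27\right) 0 = -31644 - 9 \cdot 0 = -31644 - 0 = -31644 + 0 = -31644$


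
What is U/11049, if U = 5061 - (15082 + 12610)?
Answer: -22631/11049 ≈ -2.0482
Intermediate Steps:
U = -22631 (U = 5061 - 1*27692 = 5061 - 27692 = -22631)
U/11049 = -22631/11049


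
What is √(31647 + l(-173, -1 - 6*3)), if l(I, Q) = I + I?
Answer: √31301 ≈ 176.92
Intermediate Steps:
l(I, Q) = 2*I
√(31647 + l(-173, -1 - 6*3)) = √(31647 + 2*(-173)) = √(31647 - 346) = √31301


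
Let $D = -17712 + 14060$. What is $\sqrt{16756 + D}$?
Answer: $12 \sqrt{91} \approx 114.47$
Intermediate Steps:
$D = -3652$
$\sqrt{16756 + D} = \sqrt{16756 - 3652} = \sqrt{13104} = 12 \sqrt{91}$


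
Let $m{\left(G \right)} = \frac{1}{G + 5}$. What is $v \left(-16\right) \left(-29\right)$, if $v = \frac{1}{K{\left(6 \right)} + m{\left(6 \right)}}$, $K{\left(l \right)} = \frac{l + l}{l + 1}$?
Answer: $\frac{35728}{139} \approx 257.04$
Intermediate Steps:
$m{\left(G \right)} = \frac{1}{5 + G}$
$K{\left(l \right)} = \frac{2 l}{1 + l}$
$v = \frac{77}{139}$ ($v = \frac{1}{2 \cdot 6 \frac{1}{1 + 6} + \frac{1}{5 + 6}} = \frac{1}{2 \cdot 6 \cdot \frac{1}{7} + \frac{1}{11}} = \frac{1}{\frac{12}{7} + \frac{1}{11}} = \frac{1}{\frac{139}{77}} = \frac{77}{139} \approx 0.55396$)
$v \left(-16\right) \left(-29\right) = \frac{77}{139} \left(-16\right) \left(-29\right) = \left(- \frac{1232}{139}\right) \left(-29\right) = \frac{35728}{139}$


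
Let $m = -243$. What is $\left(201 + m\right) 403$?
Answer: $-16926$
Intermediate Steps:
$\left(201 + m\right) 403 = \left(201 - 243\right) 403 = \left(-42\right) 403 = -16926$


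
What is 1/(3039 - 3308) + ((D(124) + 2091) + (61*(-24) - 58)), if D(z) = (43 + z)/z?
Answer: 19024363/33356 ≈ 570.34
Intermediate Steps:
D(z) = (43 + z)/z
1/(3039 - 3308) + ((D(124) + 2091) + (61*(-24) - 58)) = 1/(3039 - 3308) + (((43 + 124)/124 + 2091) + (61*(-24) - 58)) = 1/(-269) + (((1/124)*167 + 2091) + (-1464 - 58)) = -1/269 + ((167/124 + 2091) - 1522) = -1/269 + (259451/124 - 1522) = -1/269 + 70723/124 = 19024363/33356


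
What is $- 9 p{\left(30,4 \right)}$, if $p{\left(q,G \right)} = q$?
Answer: $-270$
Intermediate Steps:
$- 9 p{\left(30,4 \right)} = \left(-9\right) 30 = -270$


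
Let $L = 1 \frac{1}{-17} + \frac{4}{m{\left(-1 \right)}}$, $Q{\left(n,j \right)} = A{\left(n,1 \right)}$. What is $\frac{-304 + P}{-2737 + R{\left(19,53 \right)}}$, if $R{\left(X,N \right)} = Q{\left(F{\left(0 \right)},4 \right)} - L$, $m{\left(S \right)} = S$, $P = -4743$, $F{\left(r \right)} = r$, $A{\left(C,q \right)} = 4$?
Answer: $\frac{85799}{46392} \approx 1.8494$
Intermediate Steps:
$Q{\left(n,j \right)} = 4$
$L = - \frac{69}{17}$ ($L = 1 \frac{1}{-17} + \frac{4}{-1} = 1 \left(- \frac{1}{17}\right) + 4 \left(-1\right) = - \frac{1}{17} - 4 = - \frac{69}{17} \approx -4.0588$)
$R{\left(X,N \right)} = \frac{137}{17}$ ($R{\left(X,N \right)} = 4 - - \frac{69}{17} = 4 + \frac{69}{17} = \frac{137}{17}$)
$\frac{-304 + P}{-2737 + R{\left(19,53 \right)}} = \frac{-304 - 4743}{-2737 + \frac{137}{17}} = - \frac{5047}{- \frac{46392}{17}} = \left(-5047\right) \left(- \frac{17}{46392}\right) = \frac{85799}{46392}$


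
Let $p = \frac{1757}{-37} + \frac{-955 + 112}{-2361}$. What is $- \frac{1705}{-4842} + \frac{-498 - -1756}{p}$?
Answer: $- \frac{29171803979}{1107496134} \approx -26.34$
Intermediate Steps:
$p = - \frac{1372362}{29119}$ ($p = 1757 \left(- \frac{1}{37}\right) - - \frac{281}{787} = - \frac{1757}{37} + \frac{281}{787} = - \frac{1372362}{29119} \approx -47.129$)
$- \frac{1705}{-4842} + \frac{-498 - -1756}{p} = - \frac{1705}{-4842} + \frac{-498 - -1756}{- \frac{1372362}{29119}} = \left(-1705\right) \left(- \frac{1}{4842}\right) + \left(-498 + 1756\right) \left(- \frac{29119}{1372362}\right) = \frac{1705}{4842} + 1258 \left(- \frac{29119}{1372362}\right) = \frac{1705}{4842} - \frac{18315851}{686181} = - \frac{29171803979}{1107496134}$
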